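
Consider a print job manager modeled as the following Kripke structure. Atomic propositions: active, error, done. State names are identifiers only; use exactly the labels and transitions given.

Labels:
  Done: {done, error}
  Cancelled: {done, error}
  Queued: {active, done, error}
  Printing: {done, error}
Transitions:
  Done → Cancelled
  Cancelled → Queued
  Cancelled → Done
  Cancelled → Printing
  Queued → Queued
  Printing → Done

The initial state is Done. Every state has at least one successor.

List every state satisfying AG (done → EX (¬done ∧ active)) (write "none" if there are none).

States satisfying done → EX (¬done ∧ active): ∅.
States satisfying AG (done → EX (¬done ∧ active)): ∅.

none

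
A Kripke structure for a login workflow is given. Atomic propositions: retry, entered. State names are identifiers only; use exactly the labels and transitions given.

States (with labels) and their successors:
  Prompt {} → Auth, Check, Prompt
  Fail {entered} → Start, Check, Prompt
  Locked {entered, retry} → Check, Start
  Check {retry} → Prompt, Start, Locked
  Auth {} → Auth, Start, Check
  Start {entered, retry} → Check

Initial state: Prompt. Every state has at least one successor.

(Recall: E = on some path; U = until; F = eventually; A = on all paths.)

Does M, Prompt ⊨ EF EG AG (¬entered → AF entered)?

Does not hold

States satisfying EG AG (¬entered → AF entered): ∅.
States satisfying EF EG AG (¬entered → AF entered): ∅.
No suitable path/successor from Prompt witnesses the formula.
Prompt ∉ Sat(EF EG AG (¬entered → AF entered)).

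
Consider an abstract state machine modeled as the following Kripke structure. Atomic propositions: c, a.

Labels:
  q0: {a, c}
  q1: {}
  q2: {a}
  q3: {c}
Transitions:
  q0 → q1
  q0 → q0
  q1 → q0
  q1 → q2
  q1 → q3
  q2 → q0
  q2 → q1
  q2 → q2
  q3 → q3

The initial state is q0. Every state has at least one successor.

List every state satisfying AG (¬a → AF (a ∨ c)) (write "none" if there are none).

States satisfying ¬a → AF (a ∨ c): {q0, q1, q2, q3}.
States satisfying AG (¬a → AF (a ∨ c)): {q0, q1, q2, q3}.

{q0, q1, q2, q3}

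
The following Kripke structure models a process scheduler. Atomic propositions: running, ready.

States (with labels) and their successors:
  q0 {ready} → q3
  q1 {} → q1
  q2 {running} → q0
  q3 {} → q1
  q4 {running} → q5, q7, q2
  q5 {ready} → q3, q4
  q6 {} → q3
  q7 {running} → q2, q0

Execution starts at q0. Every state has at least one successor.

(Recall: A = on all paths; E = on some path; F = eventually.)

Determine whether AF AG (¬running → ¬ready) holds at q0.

States satisfying AG (¬running → ¬ready): {q1, q3, q6}.
States satisfying AF AG (¬running → ¬ready): {q0, q1, q2, q3, q6, q7}.
q0 ∈ Sat(AF AG (¬running → ¬ready)).

Holds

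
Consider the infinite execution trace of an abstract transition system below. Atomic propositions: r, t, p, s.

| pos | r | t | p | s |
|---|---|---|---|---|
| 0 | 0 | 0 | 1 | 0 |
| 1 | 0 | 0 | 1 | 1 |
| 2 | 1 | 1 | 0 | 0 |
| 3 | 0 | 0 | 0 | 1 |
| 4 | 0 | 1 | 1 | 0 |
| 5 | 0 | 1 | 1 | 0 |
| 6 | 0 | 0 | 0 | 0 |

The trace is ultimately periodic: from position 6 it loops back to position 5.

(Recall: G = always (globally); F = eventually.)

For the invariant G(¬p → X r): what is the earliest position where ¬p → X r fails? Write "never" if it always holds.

Check ¬p → X r at each position in order: 0 ✓, 1 ✓.
At position 2 the labels are {r, t} and the next position 3 has {s}, so ¬p → X r is false there. This is the first violation.

2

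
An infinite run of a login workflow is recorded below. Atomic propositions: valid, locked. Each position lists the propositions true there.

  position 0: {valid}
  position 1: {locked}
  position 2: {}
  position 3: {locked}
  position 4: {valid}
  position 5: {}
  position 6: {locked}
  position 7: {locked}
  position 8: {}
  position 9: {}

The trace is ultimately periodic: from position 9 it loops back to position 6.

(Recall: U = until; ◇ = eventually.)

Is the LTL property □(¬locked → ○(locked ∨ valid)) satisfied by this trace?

¬locked → ○(locked ∨ valid) must hold at every position from 0 onward. It fails at position 4, so □(¬locked → ○(locked ∨ valid)) is false.
Positions where ¬locked holds: 0, 2, 4, 5, 8, 9.
Check ○(locked ∨ valid) at each: 0→ok, 2→ok, 4→fails, 5→ok, 8→fails, 9→ok.

Violated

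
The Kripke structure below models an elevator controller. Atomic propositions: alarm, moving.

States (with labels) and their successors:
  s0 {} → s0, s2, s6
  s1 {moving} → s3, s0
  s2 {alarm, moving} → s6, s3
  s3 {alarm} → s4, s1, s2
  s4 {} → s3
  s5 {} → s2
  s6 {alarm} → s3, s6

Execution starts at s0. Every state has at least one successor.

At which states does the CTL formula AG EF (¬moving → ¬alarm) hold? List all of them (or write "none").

States satisfying EF (¬moving → ¬alarm): {s0, s1, s2, s3, s4, s5, s6}.
States satisfying AG EF (¬moving → ¬alarm): {s0, s1, s2, s3, s4, s5, s6}.

{s0, s1, s2, s3, s4, s5, s6}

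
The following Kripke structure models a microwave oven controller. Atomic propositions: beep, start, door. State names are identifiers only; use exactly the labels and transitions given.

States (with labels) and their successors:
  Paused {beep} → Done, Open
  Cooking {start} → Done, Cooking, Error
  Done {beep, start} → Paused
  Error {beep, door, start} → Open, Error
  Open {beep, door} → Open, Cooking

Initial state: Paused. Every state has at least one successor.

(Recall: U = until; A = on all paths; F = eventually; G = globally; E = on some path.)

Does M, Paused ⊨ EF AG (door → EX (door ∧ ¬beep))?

No

States satisfying AG (door → EX (door ∧ ¬beep)): ∅.
States satisfying EF AG (door → EX (door ∧ ¬beep)): ∅.
No suitable path/successor from Paused witnesses the formula.
Paused ∉ Sat(EF AG (door → EX (door ∧ ¬beep))).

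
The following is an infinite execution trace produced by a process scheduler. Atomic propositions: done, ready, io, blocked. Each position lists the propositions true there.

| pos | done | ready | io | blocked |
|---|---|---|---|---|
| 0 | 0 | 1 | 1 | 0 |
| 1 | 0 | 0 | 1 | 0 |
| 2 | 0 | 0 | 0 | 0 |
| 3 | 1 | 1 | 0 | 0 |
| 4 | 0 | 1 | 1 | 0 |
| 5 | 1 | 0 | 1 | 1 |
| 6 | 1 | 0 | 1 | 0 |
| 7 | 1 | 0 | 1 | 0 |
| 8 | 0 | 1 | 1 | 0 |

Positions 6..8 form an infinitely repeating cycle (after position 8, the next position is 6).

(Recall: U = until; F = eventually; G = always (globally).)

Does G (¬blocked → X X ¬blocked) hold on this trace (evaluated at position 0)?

Does not hold

¬blocked → X X ¬blocked must hold at every position from 0 onward. It fails at position 3, so G (¬blocked → X X ¬blocked) is false.
Positions where ¬blocked holds: 0, 1, 2, 3, 4, 6, 7, 8.
Check X X ¬blocked at each: 0→ok, 1→ok, 2→ok, 3→fails, 4→ok, 6→ok, 7→ok, 8→ok.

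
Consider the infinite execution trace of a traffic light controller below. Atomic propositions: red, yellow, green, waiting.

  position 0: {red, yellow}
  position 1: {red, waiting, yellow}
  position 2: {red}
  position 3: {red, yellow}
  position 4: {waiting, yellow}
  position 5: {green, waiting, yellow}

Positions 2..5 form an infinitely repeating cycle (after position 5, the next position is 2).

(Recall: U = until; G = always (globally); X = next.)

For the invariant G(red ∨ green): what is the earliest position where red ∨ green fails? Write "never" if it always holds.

4

Check red ∨ green at each position in order: 0 ✓, 1 ✓, 2 ✓, 3 ✓.
At position 4 the labels are {waiting, yellow}, so red ∨ green is false there. This is the first violation.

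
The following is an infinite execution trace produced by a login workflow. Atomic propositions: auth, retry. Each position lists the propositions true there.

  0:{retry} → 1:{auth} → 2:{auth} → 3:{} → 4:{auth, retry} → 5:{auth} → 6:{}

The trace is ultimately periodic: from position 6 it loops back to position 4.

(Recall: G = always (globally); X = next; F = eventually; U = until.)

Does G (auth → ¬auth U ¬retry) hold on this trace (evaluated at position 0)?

Does not hold

auth → ¬auth U ¬retry must hold at every position from 0 onward. It fails at position 4, so G (auth → ¬auth U ¬retry) is false.
Positions where auth holds: 1, 2, 4, 5.
Check ¬auth U ¬retry at each: 1→ok, 2→ok, 4→fails, 5→ok.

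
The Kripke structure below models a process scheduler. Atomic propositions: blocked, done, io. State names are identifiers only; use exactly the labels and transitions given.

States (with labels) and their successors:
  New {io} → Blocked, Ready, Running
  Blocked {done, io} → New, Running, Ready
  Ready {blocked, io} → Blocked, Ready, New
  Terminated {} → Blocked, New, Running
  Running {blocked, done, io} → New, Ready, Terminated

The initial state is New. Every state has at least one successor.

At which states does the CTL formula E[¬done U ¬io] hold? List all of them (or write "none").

{Terminated}

States satisfying ¬done: {New, Ready, Terminated}.
States satisfying ¬io: {Terminated}.
States satisfying E[¬done U ¬io]: {Terminated}.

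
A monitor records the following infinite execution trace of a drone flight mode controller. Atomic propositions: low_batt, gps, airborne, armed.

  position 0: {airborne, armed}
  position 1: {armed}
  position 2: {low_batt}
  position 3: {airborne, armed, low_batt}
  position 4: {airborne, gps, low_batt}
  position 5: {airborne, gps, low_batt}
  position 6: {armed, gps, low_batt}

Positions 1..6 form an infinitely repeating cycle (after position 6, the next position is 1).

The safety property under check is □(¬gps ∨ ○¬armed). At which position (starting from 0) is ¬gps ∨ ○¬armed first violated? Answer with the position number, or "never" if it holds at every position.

5

Check ¬gps ∨ ○¬armed at each position in order: 0 ✓, 1 ✓, 2 ✓, 3 ✓, 4 ✓.
At position 5 the labels are {airborne, gps, low_batt} and the next position 6 has {armed, gps, low_batt}, so ¬gps ∨ ○¬armed is false there. This is the first violation.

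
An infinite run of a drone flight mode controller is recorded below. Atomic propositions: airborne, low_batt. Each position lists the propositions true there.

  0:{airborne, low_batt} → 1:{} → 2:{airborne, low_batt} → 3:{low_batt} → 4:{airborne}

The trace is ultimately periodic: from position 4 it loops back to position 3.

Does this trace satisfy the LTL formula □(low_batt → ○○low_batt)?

low_batt → ○○low_batt must hold at every position from 0 onward. It fails at position 2, so □(low_batt → ○○low_batt) is false.
Positions where low_batt holds: 0, 2, 3.
Check ○○low_batt at each: 0→ok, 2→fails, 3→ok.

Does not hold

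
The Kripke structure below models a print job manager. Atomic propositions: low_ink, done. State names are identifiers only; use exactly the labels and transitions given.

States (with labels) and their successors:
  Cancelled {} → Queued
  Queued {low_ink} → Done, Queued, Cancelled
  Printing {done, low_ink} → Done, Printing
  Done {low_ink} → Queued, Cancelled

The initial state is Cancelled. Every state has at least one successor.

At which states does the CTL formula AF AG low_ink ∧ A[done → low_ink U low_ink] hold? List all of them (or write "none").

States satisfying AG low_ink: ∅.
States satisfying AF AG low_ink: ∅.
States satisfying done → low_ink: {Cancelled, Queued, Printing, Done}.
States satisfying low_ink: {Queued, Printing, Done}.
States satisfying A[done → low_ink U low_ink]: {Cancelled, Queued, Printing, Done}.
States satisfying AF AG low_ink ∧ A[done → low_ink U low_ink]: ∅.

none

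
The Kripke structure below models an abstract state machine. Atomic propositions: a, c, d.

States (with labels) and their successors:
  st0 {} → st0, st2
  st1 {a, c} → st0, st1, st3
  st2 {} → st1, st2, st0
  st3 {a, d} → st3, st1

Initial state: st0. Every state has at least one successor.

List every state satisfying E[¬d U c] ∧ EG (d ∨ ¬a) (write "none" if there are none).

States satisfying ¬d: {st0, st1, st2}.
States satisfying c: {st1}.
States satisfying E[¬d U c]: {st0, st1, st2}.
States satisfying d ∨ ¬a: {st0, st2, st3}.
States satisfying EG (d ∨ ¬a): {st0, st2, st3}.
States satisfying E[¬d U c] ∧ EG (d ∨ ¬a): {st0, st2}.

{st0, st2}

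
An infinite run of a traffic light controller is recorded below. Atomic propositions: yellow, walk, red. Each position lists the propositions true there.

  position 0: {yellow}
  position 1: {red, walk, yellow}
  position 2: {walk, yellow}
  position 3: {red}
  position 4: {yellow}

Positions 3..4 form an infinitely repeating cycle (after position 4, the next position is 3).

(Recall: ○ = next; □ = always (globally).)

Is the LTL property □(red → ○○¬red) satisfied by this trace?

red → ○○¬red must hold at every position from 0 onward. It fails at position 1, so □(red → ○○¬red) is false.
Positions where red holds: 1, 3.
Check ○○¬red at each: 1→fails, 3→fails.

Does not hold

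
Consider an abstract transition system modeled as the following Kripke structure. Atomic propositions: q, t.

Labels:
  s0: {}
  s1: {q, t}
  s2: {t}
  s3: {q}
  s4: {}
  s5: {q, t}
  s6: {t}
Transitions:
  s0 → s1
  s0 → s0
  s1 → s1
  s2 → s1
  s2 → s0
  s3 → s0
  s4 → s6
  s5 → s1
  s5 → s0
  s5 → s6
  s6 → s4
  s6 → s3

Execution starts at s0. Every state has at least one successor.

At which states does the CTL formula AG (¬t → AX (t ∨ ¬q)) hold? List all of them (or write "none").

{s0, s1, s2, s3, s4, s5, s6}

States satisfying ¬t → AX (t ∨ ¬q): {s0, s1, s2, s3, s4, s5, s6}.
States satisfying AG (¬t → AX (t ∨ ¬q)): {s0, s1, s2, s3, s4, s5, s6}.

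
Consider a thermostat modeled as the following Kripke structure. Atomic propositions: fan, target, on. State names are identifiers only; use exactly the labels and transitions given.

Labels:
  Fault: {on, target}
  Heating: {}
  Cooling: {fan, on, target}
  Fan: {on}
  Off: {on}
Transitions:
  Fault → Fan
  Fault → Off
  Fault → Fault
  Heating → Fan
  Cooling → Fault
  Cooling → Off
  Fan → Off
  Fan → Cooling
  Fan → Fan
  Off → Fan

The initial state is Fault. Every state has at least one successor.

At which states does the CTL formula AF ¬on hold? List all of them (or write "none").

States satisfying ¬on: {Heating}.
States satisfying AF ¬on: {Heating}.

{Heating}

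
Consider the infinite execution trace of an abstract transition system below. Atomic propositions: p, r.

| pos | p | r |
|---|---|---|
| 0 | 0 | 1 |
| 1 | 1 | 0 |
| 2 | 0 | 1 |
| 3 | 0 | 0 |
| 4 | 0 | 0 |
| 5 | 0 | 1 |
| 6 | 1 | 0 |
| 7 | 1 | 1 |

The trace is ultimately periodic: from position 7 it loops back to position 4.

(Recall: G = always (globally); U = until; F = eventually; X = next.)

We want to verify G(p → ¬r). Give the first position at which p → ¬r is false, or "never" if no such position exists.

7

Check p → ¬r at each position in order: 0 ✓, 1 ✓, 2 ✓, 3 ✓, 4 ✓, 5 ✓, 6 ✓.
At position 7 the labels are {p, r}, so p → ¬r is false there. This is the first violation.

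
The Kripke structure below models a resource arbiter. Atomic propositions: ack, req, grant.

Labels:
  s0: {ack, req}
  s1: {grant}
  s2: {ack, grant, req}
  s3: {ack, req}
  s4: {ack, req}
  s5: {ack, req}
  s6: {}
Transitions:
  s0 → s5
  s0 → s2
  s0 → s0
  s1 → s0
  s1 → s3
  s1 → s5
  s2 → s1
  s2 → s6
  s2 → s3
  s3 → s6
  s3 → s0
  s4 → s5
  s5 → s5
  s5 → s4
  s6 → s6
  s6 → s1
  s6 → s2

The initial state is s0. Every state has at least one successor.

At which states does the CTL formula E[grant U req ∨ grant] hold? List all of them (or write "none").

{s0, s1, s2, s3, s4, s5}

States satisfying grant: {s1, s2}.
States satisfying req ∨ grant: {s0, s1, s2, s3, s4, s5}.
States satisfying E[grant U req ∨ grant]: {s0, s1, s2, s3, s4, s5}.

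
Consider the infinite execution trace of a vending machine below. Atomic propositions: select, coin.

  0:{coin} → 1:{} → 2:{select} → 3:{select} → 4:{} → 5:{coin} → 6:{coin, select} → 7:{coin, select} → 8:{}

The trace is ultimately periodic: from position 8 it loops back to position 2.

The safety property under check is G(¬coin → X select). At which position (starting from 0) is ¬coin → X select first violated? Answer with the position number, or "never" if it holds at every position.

3

Check ¬coin → X select at each position in order: 0 ✓, 1 ✓, 2 ✓.
At position 3 the labels are {select} and the next position 4 has {}, so ¬coin → X select is false there. This is the first violation.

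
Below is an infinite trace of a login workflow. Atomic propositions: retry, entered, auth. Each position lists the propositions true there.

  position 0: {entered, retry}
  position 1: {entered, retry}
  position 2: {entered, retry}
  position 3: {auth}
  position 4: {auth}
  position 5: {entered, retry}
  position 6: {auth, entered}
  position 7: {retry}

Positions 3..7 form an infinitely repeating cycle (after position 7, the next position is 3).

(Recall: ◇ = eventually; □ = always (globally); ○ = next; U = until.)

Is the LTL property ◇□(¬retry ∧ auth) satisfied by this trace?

Violated

□(¬retry ∧ auth) is false at every position 0..7, so it never becomes true and ◇□(¬retry ∧ auth) fails.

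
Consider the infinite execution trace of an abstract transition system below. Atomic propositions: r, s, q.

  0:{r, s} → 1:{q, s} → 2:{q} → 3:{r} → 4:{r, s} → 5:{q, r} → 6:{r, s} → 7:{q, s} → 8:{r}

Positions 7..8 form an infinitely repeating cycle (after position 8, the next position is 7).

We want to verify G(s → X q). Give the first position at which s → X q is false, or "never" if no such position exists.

Check s → X q at each position in order: 0 ✓, 1 ✓, 2 ✓, 3 ✓, 4 ✓, 5 ✓, 6 ✓.
At position 7 the labels are {q, s} and the next position 8 has {r}, so s → X q is false there. This is the first violation.

7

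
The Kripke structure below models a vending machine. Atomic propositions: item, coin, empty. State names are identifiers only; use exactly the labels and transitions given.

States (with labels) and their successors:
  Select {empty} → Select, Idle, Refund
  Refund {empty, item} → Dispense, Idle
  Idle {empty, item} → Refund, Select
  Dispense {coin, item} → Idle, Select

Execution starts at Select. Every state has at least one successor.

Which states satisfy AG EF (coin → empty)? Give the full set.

{Select, Refund, Idle, Dispense}

States satisfying EF (coin → empty): {Select, Refund, Idle, Dispense}.
States satisfying AG EF (coin → empty): {Select, Refund, Idle, Dispense}.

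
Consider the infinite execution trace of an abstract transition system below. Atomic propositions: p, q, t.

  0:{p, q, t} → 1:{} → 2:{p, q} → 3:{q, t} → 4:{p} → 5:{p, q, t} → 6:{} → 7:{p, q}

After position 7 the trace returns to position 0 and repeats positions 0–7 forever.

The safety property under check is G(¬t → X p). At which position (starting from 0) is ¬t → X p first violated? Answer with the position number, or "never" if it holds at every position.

Check ¬t → X p at each position in order: 0 ✓, 1 ✓.
At position 2 the labels are {p, q} and the next position 3 has {q, t}, so ¬t → X p is false there. This is the first violation.

2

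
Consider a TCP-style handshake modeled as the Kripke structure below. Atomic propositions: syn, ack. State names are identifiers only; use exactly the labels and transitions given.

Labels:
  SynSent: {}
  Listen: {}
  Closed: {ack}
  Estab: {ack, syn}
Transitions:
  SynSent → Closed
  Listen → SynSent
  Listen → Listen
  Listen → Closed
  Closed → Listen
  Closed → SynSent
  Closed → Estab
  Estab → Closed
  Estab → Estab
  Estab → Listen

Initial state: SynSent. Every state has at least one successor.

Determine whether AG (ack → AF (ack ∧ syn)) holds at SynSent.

Violated

States satisfying ack → AF (ack ∧ syn): {SynSent, Listen, Estab}.
States satisfying AG (ack → AF (ack ∧ syn)): ∅.
Closed is reachable from SynSent and violates ack → AF (ack ∧ syn), so AG fails at SynSent.
SynSent ∉ Sat(AG (ack → AF (ack ∧ syn))).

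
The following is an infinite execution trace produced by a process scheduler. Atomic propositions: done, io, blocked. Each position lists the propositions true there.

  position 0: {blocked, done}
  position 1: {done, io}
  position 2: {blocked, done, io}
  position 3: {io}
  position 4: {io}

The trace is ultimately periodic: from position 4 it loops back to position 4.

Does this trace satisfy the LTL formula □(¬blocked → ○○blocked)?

¬blocked → ○○blocked must hold at every position from 0 onward. It fails at position 1, so □(¬blocked → ○○blocked) is false.
Positions where ¬blocked holds: 1, 3, 4.
Check ○○blocked at each: 1→fails, 3→fails, 4→fails.

Violated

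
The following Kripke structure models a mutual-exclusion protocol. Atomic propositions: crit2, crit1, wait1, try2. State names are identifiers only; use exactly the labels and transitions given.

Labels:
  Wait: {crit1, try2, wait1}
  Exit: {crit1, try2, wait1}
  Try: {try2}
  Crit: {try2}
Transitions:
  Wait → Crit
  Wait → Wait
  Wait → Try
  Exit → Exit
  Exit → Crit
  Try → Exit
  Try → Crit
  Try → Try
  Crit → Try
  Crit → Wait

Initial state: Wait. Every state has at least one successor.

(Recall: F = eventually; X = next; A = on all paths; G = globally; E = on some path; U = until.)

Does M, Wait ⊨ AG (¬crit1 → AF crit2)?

States satisfying ¬crit1 → AF crit2: {Wait, Exit}.
States satisfying AG (¬crit1 → AF crit2): ∅.
Crit is reachable from Wait and violates ¬crit1 → AF crit2, so AG fails at Wait.
Wait ∉ Sat(AG (¬crit1 → AF crit2)).

Violated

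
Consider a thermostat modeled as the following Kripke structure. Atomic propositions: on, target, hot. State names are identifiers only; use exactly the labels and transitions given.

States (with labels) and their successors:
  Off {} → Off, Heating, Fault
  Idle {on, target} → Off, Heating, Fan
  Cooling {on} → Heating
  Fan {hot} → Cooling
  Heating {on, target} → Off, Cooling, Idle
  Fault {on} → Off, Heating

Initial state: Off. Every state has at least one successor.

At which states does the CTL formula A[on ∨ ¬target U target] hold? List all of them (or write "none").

{Idle, Cooling, Fan, Heating}

States satisfying on ∨ ¬target: {Off, Idle, Cooling, Fan, Heating, Fault}.
States satisfying target: {Idle, Heating}.
States satisfying A[on ∨ ¬target U target]: {Idle, Cooling, Fan, Heating}.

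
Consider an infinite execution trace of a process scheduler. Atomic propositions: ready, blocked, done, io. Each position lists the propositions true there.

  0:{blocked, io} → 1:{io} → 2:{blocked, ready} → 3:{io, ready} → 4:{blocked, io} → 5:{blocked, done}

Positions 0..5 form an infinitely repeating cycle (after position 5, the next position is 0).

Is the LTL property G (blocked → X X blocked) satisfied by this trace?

No

blocked → X X blocked must hold at every position from 0 onward. It fails at position 5, so G (blocked → X X blocked) is false.
Positions where blocked holds: 0, 2, 4, 5.
Check X X blocked at each: 0→ok, 2→ok, 4→ok, 5→fails.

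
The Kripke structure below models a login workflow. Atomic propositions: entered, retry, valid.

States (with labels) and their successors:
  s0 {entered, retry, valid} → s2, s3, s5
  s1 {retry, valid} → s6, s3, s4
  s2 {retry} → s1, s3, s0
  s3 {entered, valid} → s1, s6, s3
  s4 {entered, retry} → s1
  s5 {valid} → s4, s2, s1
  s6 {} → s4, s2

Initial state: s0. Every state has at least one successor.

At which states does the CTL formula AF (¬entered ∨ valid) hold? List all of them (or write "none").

{s0, s1, s2, s3, s4, s5, s6}

States satisfying ¬entered ∨ valid: {s0, s1, s2, s3, s5, s6}.
States satisfying AF (¬entered ∨ valid): {s0, s1, s2, s3, s4, s5, s6}.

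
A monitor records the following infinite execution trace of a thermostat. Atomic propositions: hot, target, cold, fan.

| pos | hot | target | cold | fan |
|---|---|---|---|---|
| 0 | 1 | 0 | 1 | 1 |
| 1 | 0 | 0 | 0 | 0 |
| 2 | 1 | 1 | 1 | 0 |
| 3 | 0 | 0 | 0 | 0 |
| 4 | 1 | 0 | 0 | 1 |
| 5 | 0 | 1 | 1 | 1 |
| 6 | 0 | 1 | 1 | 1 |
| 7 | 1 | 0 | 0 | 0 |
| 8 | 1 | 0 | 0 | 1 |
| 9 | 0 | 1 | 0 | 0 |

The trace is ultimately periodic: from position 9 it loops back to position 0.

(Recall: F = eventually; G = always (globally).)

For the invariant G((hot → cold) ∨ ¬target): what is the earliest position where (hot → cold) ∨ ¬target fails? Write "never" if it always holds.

(hot → cold) ∨ ¬target holds at every position 0..9, and those are all the positions the trace ever visits, so the invariant G((hot → cold) ∨ ¬target) is never violated.

never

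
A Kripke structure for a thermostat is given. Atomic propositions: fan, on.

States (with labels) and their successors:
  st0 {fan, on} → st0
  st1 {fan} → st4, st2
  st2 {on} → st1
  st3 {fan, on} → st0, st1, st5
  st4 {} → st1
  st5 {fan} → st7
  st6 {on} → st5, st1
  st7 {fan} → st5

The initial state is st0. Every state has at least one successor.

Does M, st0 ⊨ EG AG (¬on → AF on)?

States satisfying AG (¬on → AF on): {st0}.
States satisfying EG AG (¬on → AF on): {st0}.
st0 ∈ Sat(EG AG (¬on → AF on)).

Satisfied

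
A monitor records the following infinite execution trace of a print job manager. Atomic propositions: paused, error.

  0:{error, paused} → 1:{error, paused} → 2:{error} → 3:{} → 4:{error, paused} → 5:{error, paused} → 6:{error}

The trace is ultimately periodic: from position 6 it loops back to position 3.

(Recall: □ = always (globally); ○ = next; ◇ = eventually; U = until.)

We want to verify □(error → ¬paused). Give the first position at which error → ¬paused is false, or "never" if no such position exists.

At position 0 the labels are {error, paused}, so error → ¬paused is false there. This is the first violation.

0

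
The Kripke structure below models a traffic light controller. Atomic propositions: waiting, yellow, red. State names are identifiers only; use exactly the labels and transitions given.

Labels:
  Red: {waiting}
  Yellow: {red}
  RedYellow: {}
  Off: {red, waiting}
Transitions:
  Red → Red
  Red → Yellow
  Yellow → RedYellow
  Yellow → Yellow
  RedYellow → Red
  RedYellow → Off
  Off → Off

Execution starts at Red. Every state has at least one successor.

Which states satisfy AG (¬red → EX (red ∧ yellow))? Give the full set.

States satisfying ¬red → EX (red ∧ yellow): {Yellow, Off}.
States satisfying AG (¬red → EX (red ∧ yellow)): {Off}.

{Off}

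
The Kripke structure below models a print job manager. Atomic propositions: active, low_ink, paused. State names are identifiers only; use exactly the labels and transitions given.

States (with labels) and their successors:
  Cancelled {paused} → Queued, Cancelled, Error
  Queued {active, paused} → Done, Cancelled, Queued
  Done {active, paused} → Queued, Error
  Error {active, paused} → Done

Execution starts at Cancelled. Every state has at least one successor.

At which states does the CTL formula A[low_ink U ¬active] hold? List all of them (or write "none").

{Cancelled}

States satisfying low_ink: ∅.
States satisfying ¬active: {Cancelled}.
States satisfying A[low_ink U ¬active]: {Cancelled}.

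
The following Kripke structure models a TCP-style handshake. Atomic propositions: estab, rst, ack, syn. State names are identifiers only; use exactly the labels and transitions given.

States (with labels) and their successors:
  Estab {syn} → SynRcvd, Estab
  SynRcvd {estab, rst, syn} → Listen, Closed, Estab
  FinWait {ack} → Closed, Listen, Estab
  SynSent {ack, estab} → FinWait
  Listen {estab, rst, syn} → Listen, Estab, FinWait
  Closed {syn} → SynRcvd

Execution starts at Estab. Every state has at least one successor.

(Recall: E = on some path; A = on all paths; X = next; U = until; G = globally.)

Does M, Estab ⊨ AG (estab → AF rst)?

States satisfying estab → AF rst: {Estab, SynRcvd, FinWait, Listen, Closed}.
States satisfying AG (estab → AF rst): {Estab, SynRcvd, FinWait, Listen, Closed}.
Every state reachable from Estab satisfies estab → AF rst.
Estab ∈ Sat(AG (estab → AF rst)).

Yes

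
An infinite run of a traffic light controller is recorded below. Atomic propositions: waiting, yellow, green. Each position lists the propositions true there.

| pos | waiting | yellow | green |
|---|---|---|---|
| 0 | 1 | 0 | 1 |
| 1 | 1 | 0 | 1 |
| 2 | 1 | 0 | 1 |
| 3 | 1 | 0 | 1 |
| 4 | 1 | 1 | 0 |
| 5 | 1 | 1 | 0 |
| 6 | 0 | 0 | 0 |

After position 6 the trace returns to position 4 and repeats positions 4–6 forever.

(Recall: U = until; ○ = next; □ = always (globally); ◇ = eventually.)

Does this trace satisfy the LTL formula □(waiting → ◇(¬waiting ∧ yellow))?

Violated

waiting → ◇(¬waiting ∧ yellow) must hold at every position from 0 onward. It fails at position 0, so □(waiting → ◇(¬waiting ∧ yellow)) is false.
Positions where waiting holds: 0, 1, 2, 3, 4, 5.
Check ◇(¬waiting ∧ yellow) at each: 0→fails, 1→fails, 2→fails, 3→fails, 4→fails, 5→fails.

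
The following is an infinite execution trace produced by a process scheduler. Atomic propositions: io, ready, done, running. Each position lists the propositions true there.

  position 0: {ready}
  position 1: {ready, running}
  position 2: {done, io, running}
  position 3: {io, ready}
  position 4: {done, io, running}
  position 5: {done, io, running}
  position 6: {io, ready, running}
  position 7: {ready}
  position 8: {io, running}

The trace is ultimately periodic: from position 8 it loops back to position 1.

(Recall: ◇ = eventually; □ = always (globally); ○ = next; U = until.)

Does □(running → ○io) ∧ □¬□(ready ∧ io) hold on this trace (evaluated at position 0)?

running → ○io must hold at every position from 0 onward. It fails at position 6, so □(running → ○io) is false.
Positions where running holds: 1, 2, 4, 5, 6, 8.
Check ○io at each: 1→ok, 2→ok, 4→ok, 5→ok, 6→fails, 8→fails.
¬□(ready ∧ io) holds at every position 0..8, and those are all positions ever visited, so □¬□(ready ∧ io) holds.
At position 0: □(running → ○io) is false; □¬□(ready ∧ io) is true; so □(running → ○io) ∧ □¬□(ready ∧ io) is false.

Does not hold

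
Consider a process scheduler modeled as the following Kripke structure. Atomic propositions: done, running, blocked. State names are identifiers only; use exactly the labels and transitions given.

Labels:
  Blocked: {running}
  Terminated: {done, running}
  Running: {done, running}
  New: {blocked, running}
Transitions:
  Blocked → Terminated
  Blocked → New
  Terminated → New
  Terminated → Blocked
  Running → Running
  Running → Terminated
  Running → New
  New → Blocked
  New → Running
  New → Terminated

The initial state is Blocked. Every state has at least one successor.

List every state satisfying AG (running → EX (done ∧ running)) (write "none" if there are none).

States satisfying running → EX (done ∧ running): {Blocked, Running, New}.
States satisfying AG (running → EX (done ∧ running)): ∅.

none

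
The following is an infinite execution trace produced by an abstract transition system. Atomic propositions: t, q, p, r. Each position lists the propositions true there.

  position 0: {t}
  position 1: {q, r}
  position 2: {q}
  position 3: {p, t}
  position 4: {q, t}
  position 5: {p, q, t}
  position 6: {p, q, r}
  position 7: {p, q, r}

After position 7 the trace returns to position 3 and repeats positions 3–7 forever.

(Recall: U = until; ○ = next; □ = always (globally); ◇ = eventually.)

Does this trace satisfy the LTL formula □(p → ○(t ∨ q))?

p → ○(t ∨ q) holds at every position 0..7, and those are all positions ever visited, so □(p → ○(t ∨ q)) holds.
Positions where p holds: 3, 5, 6, 7.
Check ○(t ∨ q) at each: 3→ok, 5→ok, 6→ok, 7→ok.

Satisfied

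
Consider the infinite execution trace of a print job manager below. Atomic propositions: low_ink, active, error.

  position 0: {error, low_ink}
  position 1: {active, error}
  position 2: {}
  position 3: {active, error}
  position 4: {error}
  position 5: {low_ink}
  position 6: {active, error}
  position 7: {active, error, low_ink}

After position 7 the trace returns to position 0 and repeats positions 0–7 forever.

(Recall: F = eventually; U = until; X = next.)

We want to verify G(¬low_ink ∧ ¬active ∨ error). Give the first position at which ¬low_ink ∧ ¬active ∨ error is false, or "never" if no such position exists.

Check ¬low_ink ∧ ¬active ∨ error at each position in order: 0 ✓, 1 ✓, 2 ✓, 3 ✓, 4 ✓.
At position 5 the labels are {low_ink}, so ¬low_ink ∧ ¬active ∨ error is false there. This is the first violation.

5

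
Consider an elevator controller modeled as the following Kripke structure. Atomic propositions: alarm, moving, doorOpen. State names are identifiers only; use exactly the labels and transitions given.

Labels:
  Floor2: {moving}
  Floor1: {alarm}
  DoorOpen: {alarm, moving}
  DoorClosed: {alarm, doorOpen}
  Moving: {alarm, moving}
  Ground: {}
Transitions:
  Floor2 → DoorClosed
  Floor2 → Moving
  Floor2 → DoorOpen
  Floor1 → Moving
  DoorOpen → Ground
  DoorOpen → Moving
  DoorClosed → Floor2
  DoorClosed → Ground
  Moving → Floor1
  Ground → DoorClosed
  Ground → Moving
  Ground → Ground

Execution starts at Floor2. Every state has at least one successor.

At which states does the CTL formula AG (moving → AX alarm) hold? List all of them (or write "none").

States satisfying moving → AX alarm: {Floor2, Floor1, DoorClosed, Moving, Ground}.
States satisfying AG (moving → AX alarm): {Floor1, Moving}.

{Floor1, Moving}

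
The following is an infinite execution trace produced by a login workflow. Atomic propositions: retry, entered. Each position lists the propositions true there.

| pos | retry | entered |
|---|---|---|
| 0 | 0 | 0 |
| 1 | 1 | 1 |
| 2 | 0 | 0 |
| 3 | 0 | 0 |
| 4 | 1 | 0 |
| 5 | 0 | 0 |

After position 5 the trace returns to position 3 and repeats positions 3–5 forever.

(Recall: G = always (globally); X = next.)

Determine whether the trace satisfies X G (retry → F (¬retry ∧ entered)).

Violated

The position after 0 is 1; G (retry → F (¬retry ∧ entered)) is false there.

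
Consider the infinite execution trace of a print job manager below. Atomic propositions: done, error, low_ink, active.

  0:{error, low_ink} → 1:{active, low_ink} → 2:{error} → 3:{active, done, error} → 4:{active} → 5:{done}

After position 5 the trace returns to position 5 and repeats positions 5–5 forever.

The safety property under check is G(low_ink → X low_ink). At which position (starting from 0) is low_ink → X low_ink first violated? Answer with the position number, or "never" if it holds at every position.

1

Check low_ink → X low_ink at each position in order: 0 ✓.
At position 1 the labels are {active, low_ink} and the next position 2 has {error}, so low_ink → X low_ink is false there. This is the first violation.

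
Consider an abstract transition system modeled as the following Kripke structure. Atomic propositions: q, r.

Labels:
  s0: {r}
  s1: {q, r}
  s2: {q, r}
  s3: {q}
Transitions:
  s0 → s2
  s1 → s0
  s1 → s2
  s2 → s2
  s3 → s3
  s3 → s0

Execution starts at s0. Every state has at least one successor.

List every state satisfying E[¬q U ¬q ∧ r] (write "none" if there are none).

States satisfying ¬q: {s0}.
States satisfying ¬q ∧ r: {s0}.
States satisfying E[¬q U ¬q ∧ r]: {s0}.

{s0}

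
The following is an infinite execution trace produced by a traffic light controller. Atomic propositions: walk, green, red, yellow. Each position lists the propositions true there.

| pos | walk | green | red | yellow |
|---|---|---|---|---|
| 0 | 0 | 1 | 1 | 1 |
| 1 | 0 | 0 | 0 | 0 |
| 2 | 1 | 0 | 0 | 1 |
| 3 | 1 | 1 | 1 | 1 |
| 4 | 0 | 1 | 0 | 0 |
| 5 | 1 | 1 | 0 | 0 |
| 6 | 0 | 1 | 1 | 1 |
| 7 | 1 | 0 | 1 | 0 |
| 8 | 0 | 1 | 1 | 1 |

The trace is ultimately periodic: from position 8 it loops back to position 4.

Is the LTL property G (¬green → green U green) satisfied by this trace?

¬green → green U green must hold at every position from 0 onward. It fails at position 1, so G (¬green → green U green) is false.
Positions where ¬green holds: 1, 2, 7.
Check green U green at each: 1→fails, 2→fails, 7→fails.

No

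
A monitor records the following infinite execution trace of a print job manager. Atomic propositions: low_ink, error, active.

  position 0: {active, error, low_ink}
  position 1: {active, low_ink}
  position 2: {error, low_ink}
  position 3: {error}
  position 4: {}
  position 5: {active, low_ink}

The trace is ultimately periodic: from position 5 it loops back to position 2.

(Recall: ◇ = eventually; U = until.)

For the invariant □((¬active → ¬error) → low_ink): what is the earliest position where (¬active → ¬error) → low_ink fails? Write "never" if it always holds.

4

Check (¬active → ¬error) → low_ink at each position in order: 0 ✓, 1 ✓, 2 ✓, 3 ✓.
At position 4 the labels are {}, so (¬active → ¬error) → low_ink is false there. This is the first violation.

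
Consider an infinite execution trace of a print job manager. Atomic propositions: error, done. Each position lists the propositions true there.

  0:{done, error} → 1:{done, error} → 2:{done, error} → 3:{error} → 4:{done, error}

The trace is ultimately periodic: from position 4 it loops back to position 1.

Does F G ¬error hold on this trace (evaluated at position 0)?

Violated

G ¬error is false at every position 0..4, so it never becomes true and F G ¬error fails.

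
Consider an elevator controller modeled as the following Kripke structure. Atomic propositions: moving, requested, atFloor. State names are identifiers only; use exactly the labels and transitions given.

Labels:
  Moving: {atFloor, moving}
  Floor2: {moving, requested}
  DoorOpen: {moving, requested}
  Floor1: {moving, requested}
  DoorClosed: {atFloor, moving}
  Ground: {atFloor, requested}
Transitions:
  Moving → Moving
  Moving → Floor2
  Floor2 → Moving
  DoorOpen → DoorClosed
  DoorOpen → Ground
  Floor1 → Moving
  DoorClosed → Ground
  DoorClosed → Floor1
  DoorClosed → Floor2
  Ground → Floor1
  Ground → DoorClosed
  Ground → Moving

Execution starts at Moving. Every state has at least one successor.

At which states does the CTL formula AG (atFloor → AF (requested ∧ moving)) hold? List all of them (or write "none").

States satisfying atFloor → AF (requested ∧ moving): {Floor2, DoorOpen, Floor1}.
States satisfying AG (atFloor → AF (requested ∧ moving)): ∅.

none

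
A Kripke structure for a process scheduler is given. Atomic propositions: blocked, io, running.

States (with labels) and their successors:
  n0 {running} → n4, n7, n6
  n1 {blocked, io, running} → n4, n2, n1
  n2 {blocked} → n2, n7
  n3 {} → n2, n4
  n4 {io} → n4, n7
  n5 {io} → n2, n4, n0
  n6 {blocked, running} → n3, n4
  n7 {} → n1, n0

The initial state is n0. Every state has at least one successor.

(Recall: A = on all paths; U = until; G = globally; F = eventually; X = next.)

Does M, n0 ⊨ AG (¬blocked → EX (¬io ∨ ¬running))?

Yes

States satisfying ¬blocked → EX (¬io ∨ ¬running): {n0, n1, n2, n3, n4, n5, n6, n7}.
States satisfying AG (¬blocked → EX (¬io ∨ ¬running)): {n0, n1, n2, n3, n4, n5, n6, n7}.
Every state reachable from n0 satisfies ¬blocked → EX (¬io ∨ ¬running).
n0 ∈ Sat(AG (¬blocked → EX (¬io ∨ ¬running))).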